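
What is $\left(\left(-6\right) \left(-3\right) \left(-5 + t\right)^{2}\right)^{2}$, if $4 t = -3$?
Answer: $\frac{22667121}{64} \approx 3.5417 \cdot 10^{5}$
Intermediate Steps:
$t = - \frac{3}{4}$ ($t = \frac{1}{4} \left(-3\right) = - \frac{3}{4} \approx -0.75$)
$\left(\left(-6\right) \left(-3\right) \left(-5 + t\right)^{2}\right)^{2} = \left(\left(-6\right) \left(-3\right) \left(-5 - \frac{3}{4}\right)^{2}\right)^{2} = \left(18 \left(- \frac{23}{4}\right)^{2}\right)^{2} = \left(18 \cdot \frac{529}{16}\right)^{2} = \left(\frac{4761}{8}\right)^{2} = \frac{22667121}{64}$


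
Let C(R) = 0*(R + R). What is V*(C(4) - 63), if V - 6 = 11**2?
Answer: -8001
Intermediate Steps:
V = 127 (V = 6 + 11**2 = 6 + 121 = 127)
C(R) = 0 (C(R) = 0*(2*R) = 0)
V*(C(4) - 63) = 127*(0 - 63) = 127*(-63) = -8001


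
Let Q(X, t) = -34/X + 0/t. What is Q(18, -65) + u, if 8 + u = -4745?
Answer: -42794/9 ≈ -4754.9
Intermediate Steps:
u = -4753 (u = -8 - 4745 = -4753)
Q(X, t) = -34/X (Q(X, t) = -34/X + 0 = -34/X)
Q(18, -65) + u = -34/18 - 4753 = -34*1/18 - 4753 = -17/9 - 4753 = -42794/9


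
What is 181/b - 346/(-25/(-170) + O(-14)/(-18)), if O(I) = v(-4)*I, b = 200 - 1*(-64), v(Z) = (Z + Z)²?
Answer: -25186127/4033128 ≈ -6.2448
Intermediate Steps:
v(Z) = 4*Z² (v(Z) = (2*Z)² = 4*Z²)
b = 264 (b = 200 + 64 = 264)
O(I) = 64*I (O(I) = (4*(-4)²)*I = (4*16)*I = 64*I)
181/b - 346/(-25/(-170) + O(-14)/(-18)) = 181/264 - 346/(-25/(-170) + (64*(-14))/(-18)) = 181*(1/264) - 346/(-25*(-1/170) - 896*(-1/18)) = 181/264 - 346/(5/34 + 448/9) = 181/264 - 346/15277/306 = 181/264 - 346*306/15277 = 181/264 - 105876/15277 = -25186127/4033128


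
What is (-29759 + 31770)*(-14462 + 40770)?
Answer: 52905388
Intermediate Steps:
(-29759 + 31770)*(-14462 + 40770) = 2011*26308 = 52905388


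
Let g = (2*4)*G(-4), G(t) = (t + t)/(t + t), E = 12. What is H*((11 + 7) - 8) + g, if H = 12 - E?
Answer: 8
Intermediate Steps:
G(t) = 1 (G(t) = (2*t)/((2*t)) = (2*t)*(1/(2*t)) = 1)
g = 8 (g = (2*4)*1 = 8*1 = 8)
H = 0 (H = 12 - 1*12 = 12 - 12 = 0)
H*((11 + 7) - 8) + g = 0*((11 + 7) - 8) + 8 = 0*(18 - 8) + 8 = 0*10 + 8 = 0 + 8 = 8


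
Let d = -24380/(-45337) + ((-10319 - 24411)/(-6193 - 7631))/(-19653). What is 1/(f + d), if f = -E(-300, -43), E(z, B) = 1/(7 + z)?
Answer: 1804483781266176/976290253325407 ≈ 1.8483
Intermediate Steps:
f = 1/293 (f = -1/(7 - 300) = -1/(-293) = -1*(-1/293) = 1/293 ≈ 0.0034130)
d = 3311029370675/6158647717632 (d = -24380*(-1/45337) - 34730/(-13824)*(-1/19653) = 24380/45337 - 34730*(-1/13824)*(-1/19653) = 24380/45337 + (17365/6912)*(-1/19653) = 24380/45337 - 17365/135841536 = 3311029370675/6158647717632 ≈ 0.53762)
1/(f + d) = 1/(1/293 + 3311029370675/6158647717632) = 1/(976290253325407/1804483781266176) = 1804483781266176/976290253325407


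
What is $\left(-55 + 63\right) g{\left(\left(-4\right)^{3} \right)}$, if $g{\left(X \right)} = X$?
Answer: $-512$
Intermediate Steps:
$\left(-55 + 63\right) g{\left(\left(-4\right)^{3} \right)} = \left(-55 + 63\right) \left(-4\right)^{3} = 8 \left(-64\right) = -512$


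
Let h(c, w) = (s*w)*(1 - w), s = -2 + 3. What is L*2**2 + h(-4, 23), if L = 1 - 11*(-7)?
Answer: -194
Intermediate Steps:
s = 1
h(c, w) = w*(1 - w) (h(c, w) = (1*w)*(1 - w) = w*(1 - w))
L = 78 (L = 1 + 77 = 78)
L*2**2 + h(-4, 23) = 78*2**2 + 23*(1 - 1*23) = 78*4 + 23*(1 - 23) = 312 + 23*(-22) = 312 - 506 = -194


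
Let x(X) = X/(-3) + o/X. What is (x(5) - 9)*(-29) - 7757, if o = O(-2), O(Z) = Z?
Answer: -111541/15 ≈ -7436.1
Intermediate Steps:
o = -2
x(X) = -2/X - X/3 (x(X) = X/(-3) - 2/X = X*(-1/3) - 2/X = -X/3 - 2/X = -2/X - X/3)
(x(5) - 9)*(-29) - 7757 = ((-2/5 - 1/3*5) - 9)*(-29) - 7757 = ((-2*1/5 - 5/3) - 9)*(-29) - 7757 = ((-2/5 - 5/3) - 9)*(-29) - 7757 = (-31/15 - 9)*(-29) - 7757 = -166/15*(-29) - 7757 = 4814/15 - 7757 = -111541/15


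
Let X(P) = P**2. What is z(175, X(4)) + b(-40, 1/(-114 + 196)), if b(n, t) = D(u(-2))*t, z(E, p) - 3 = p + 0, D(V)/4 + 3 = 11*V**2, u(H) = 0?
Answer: 773/41 ≈ 18.854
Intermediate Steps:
D(V) = -12 + 44*V**2 (D(V) = -12 + 4*(11*V**2) = -12 + 44*V**2)
z(E, p) = 3 + p (z(E, p) = 3 + (p + 0) = 3 + p)
b(n, t) = -12*t (b(n, t) = (-12 + 44*0**2)*t = (-12 + 44*0)*t = (-12 + 0)*t = -12*t)
z(175, X(4)) + b(-40, 1/(-114 + 196)) = (3 + 4**2) - 12/(-114 + 196) = (3 + 16) - 12/82 = 19 - 12*1/82 = 19 - 6/41 = 773/41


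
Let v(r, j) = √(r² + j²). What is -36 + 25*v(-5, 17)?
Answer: -36 + 25*√314 ≈ 407.00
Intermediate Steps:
v(r, j) = √(j² + r²)
-36 + 25*v(-5, 17) = -36 + 25*√(17² + (-5)²) = -36 + 25*√(289 + 25) = -36 + 25*√314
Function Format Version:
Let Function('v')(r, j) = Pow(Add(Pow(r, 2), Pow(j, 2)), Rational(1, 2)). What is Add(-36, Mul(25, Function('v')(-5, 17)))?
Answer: Add(-36, Mul(25, Pow(314, Rational(1, 2)))) ≈ 407.00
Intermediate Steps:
Function('v')(r, j) = Pow(Add(Pow(j, 2), Pow(r, 2)), Rational(1, 2))
Add(-36, Mul(25, Function('v')(-5, 17))) = Add(-36, Mul(25, Pow(Add(Pow(17, 2), Pow(-5, 2)), Rational(1, 2)))) = Add(-36, Mul(25, Pow(Add(289, 25), Rational(1, 2)))) = Add(-36, Mul(25, Pow(314, Rational(1, 2))))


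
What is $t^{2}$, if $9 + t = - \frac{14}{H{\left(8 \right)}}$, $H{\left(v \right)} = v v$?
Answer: $\frac{87025}{1024} \approx 84.985$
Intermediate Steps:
$H{\left(v \right)} = v^{2}$
$t = - \frac{295}{32}$ ($t = -9 - \frac{14}{8^{2}} = -9 - \frac{14}{64} = -9 - \frac{7}{32} = - \frac{295}{32} \approx -9.2188$)
$t^{2} = \left(- \frac{295}{32}\right)^{2} = \frac{87025}{1024}$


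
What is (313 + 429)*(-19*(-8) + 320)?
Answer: 350224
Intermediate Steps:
(313 + 429)*(-19*(-8) + 320) = 742*(152 + 320) = 742*472 = 350224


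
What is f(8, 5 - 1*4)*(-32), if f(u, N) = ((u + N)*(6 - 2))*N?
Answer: -1152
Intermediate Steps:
f(u, N) = N*(4*N + 4*u) (f(u, N) = ((N + u)*4)*N = (4*N + 4*u)*N = N*(4*N + 4*u))
f(8, 5 - 1*4)*(-32) = (4*(5 - 1*4)*((5 - 1*4) + 8))*(-32) = (4*(5 - 4)*((5 - 4) + 8))*(-32) = (4*1*(1 + 8))*(-32) = (4*1*9)*(-32) = 36*(-32) = -1152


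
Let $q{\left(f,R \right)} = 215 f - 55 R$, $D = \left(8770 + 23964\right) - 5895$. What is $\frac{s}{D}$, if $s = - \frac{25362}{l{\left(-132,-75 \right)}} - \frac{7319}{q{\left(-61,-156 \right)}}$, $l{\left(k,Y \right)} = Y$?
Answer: $\frac{7704373}{608574325} \approx 0.01266$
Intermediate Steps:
$D = 26839$ ($D = 32734 - 5895 = 26839$)
$q{\left(f,R \right)} = - 55 R + 215 f$
$s = \frac{7704373}{22675}$ ($s = - \frac{25362}{-75} - \frac{7319}{\left(-55\right) \left(-156\right) + 215 \left(-61\right)} = \left(-25362\right) \left(- \frac{1}{75}\right) - \frac{7319}{8580 - 13115} = \frac{8454}{25} - \frac{7319}{-4535} = \frac{8454}{25} - - \frac{7319}{4535} = \frac{8454}{25} + \frac{7319}{4535} = \frac{7704373}{22675} \approx 339.77$)
$\frac{s}{D} = \frac{7704373}{22675 \cdot 26839} = \frac{7704373}{22675} \cdot \frac{1}{26839} = \frac{7704373}{608574325}$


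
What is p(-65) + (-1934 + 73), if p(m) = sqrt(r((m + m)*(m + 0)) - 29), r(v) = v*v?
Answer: -1861 + sqrt(71402471) ≈ 6589.0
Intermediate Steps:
r(v) = v**2
p(m) = sqrt(-29 + 4*m**4) (p(m) = sqrt(((m + m)*(m + 0))**2 - 29) = sqrt(((2*m)*m)**2 - 29) = sqrt((2*m**2)**2 - 29) = sqrt(4*m**4 - 29) = sqrt(-29 + 4*m**4))
p(-65) + (-1934 + 73) = sqrt(-29 + 4*(-65)**4) + (-1934 + 73) = sqrt(-29 + 4*17850625) - 1861 = sqrt(-29 + 71402500) - 1861 = sqrt(71402471) - 1861 = -1861 + sqrt(71402471)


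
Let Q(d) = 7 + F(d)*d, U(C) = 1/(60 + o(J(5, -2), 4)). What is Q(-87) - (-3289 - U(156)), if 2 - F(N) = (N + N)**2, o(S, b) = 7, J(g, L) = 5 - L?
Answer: 176687979/67 ≈ 2.6371e+6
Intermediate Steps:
U(C) = 1/67 (U(C) = 1/(60 + 7) = 1/67)
F(N) = 2 - 4*N**2 (F(N) = 2 - (N + N)**2 = 2 - (2*N)**2 = 2 - 4*N**2)
Q(d) = 7 + d*(2 - 4*d**2) (Q(d) = 7 + (2 - 4*d**2)*d = 7 + d*(2 - 4*d**2))
Q(-87) - (-3289 - U(156)) = (7 - 4*(-87)**3 + 2*(-87)) - (-3289 - 1*1/67) = (7 - 4*(-658503) - 174) - (-3289 - 1/67) = (7 + 2634012 - 174) - 1*(-220364/67) = 2633845 + 220364/67 = 176687979/67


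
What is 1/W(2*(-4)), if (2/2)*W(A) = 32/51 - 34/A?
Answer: 204/995 ≈ 0.20503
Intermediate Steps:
W(A) = 32/51 - 34/A
1/W(2*(-4)) = 1/(32/51 - 34/(2*(-4))) = 1/(32/51 - 34/(-8)) = 1/(32/51 - 34*(-⅛)) = 1/(32/51 + 17/4) = 1/(995/204) = 204/995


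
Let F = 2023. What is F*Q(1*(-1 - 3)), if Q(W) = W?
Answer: -8092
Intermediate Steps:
F*Q(1*(-1 - 3)) = 2023*(1*(-1 - 3)) = 2023*(1*(-4)) = 2023*(-4) = -8092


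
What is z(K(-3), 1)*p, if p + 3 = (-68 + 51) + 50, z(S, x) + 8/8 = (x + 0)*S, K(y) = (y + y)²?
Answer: 1050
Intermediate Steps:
K(y) = 4*y² (K(y) = (2*y)² = 4*y²)
z(S, x) = -1 + S*x (z(S, x) = -1 + (x + 0)*S = -1 + x*S = -1 + S*x)
p = 30 (p = -3 + ((-68 + 51) + 50) = -3 + (-17 + 50) = -3 + 33 = 30)
z(K(-3), 1)*p = (-1 + (4*(-3)²)*1)*30 = (-1 + (4*9)*1)*30 = (-1 + 36*1)*30 = (-1 + 36)*30 = 35*30 = 1050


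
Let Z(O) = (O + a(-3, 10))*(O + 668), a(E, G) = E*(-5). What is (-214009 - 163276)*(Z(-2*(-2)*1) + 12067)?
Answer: -9369872975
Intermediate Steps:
a(E, G) = -5*E
Z(O) = (15 + O)*(668 + O) (Z(O) = (O - 5*(-3))*(O + 668) = (O + 15)*(668 + O) = (15 + O)*(668 + O))
(-214009 - 163276)*(Z(-2*(-2)*1) + 12067) = (-214009 - 163276)*((10020 + (-2*(-2)*1)² + 683*(-2*(-2)*1)) + 12067) = -377285*((10020 + (4*1)² + 683*(4*1)) + 12067) = -377285*((10020 + 4² + 683*4) + 12067) = -377285*((10020 + 16 + 2732) + 12067) = -377285*(12768 + 12067) = -377285*24835 = -9369872975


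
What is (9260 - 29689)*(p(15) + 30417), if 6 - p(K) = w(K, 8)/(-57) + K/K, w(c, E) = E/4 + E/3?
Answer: -106275253504/171 ≈ -6.2149e+8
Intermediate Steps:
w(c, E) = 7*E/12 (w(c, E) = E*(¼) + E*(⅓) = E/4 + E/3 = 7*E/12)
p(K) = 869/171 (p(K) = 6 - (((7/12)*8)/(-57) + K/K) = 6 - ((14/3)*(-1/57) + 1) = 6 - (-14/171 + 1) = 6 - 1*157/171 = 6 - 157/171 = 869/171)
(9260 - 29689)*(p(15) + 30417) = (9260 - 29689)*(869/171 + 30417) = -20429*5202176/171 = -106275253504/171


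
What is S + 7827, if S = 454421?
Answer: 462248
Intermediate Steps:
S + 7827 = 454421 + 7827 = 462248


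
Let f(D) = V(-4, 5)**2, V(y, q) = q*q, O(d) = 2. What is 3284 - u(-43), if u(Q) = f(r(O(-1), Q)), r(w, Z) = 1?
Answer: 2659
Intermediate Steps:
V(y, q) = q**2
f(D) = 625 (f(D) = (5**2)**2 = 25**2 = 625)
u(Q) = 625
3284 - u(-43) = 3284 - 1*625 = 3284 - 625 = 2659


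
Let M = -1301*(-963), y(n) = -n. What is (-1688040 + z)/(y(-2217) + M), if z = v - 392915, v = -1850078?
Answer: -3931033/1255080 ≈ -3.1321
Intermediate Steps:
M = 1252863
z = -2242993 (z = -1850078 - 392915 = -2242993)
(-1688040 + z)/(y(-2217) + M) = (-1688040 - 2242993)/(-1*(-2217) + 1252863) = -3931033/(2217 + 1252863) = -3931033/1255080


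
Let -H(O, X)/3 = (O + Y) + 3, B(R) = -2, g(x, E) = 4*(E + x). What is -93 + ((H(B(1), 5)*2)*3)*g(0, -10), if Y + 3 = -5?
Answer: -5133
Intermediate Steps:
Y = -8 (Y = -3 - 5 = -8)
g(x, E) = 4*E + 4*x
H(O, X) = 15 - 3*O (H(O, X) = -3*((O - 8) + 3) = -3*((-8 + O) + 3) = -3*(-5 + O) = 15 - 3*O)
-93 + ((H(B(1), 5)*2)*3)*g(0, -10) = -93 + (((15 - 3*(-2))*2)*3)*(4*(-10) + 4*0) = -93 + (((15 + 6)*2)*3)*(-40 + 0) = -93 + ((21*2)*3)*(-40) = -93 + (42*3)*(-40) = -93 + 126*(-40) = -93 - 5040 = -5133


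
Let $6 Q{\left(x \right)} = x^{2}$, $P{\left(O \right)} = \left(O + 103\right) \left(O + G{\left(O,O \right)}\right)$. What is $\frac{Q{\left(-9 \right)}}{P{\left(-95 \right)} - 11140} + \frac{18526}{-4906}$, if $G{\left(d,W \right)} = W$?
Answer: $- \frac{78201797}{20703320} \approx -3.7773$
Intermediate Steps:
$P{\left(O \right)} = 2 O \left(103 + O\right)$ ($P{\left(O \right)} = \left(O + 103\right) \left(O + O\right) = \left(103 + O\right) 2 O = 2 O \left(103 + O\right)$)
$Q{\left(x \right)} = \frac{x^{2}}{6}$
$\frac{Q{\left(-9 \right)}}{P{\left(-95 \right)} - 11140} + \frac{18526}{-4906} = \frac{\frac{1}{6} \left(-9\right)^{2}}{2 \left(-95\right) \left(103 - 95\right) - 11140} + \frac{18526}{-4906} = \frac{\frac{1}{6} \cdot 81}{2 \left(-95\right) 8 - 11140} + 18526 \left(- \frac{1}{4906}\right) = \frac{27}{2 \left(-1520 - 11140\right)} - \frac{9263}{2453} = \frac{27}{2 \left(-12660\right)} - \frac{9263}{2453} = \frac{27}{2} \left(- \frac{1}{12660}\right) - \frac{9263}{2453} = - \frac{9}{8440} - \frac{9263}{2453} = - \frac{78201797}{20703320}$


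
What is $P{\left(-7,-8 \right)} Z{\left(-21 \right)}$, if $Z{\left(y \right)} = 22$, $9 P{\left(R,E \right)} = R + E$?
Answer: $- \frac{110}{3} \approx -36.667$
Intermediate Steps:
$P{\left(R,E \right)} = \frac{E}{9} + \frac{R}{9}$ ($P{\left(R,E \right)} = \frac{R + E}{9} = \frac{E + R}{9} = \frac{E}{9} + \frac{R}{9}$)
$P{\left(-7,-8 \right)} Z{\left(-21 \right)} = \left(\frac{1}{9} \left(-8\right) + \frac{1}{9} \left(-7\right)\right) 22 = \left(- \frac{8}{9} - \frac{7}{9}\right) 22 = \left(- \frac{5}{3}\right) 22 = - \frac{110}{3}$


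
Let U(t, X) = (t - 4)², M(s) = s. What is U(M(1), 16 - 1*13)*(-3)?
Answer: -27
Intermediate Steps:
U(t, X) = (-4 + t)²
U(M(1), 16 - 1*13)*(-3) = (-4 + 1)²*(-3) = (-3)²*(-3) = 9*(-3) = -27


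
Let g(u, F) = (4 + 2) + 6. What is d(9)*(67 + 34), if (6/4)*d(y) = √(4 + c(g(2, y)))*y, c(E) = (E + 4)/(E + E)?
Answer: 202*√42 ≈ 1309.1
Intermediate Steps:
g(u, F) = 12 (g(u, F) = 6 + 6 = 12)
c(E) = (4 + E)/(2*E) (c(E) = (4 + E)/((2*E)) = (4 + E)*(1/(2*E)) = (4 + E)/(2*E))
d(y) = 2*y*√42/9 (d(y) = 2*(√(4 + (½)*(4 + 12)/12)*y)/3 = 2*(√(4 + (½)*(1/12)*16)*y)/3 = 2*(√(4 + ⅔)*y)/3 = 2*(√(14/3)*y)/3 = 2*((√42/3)*y)/3 = 2*(y*√42/3)/3 = 2*y*√42/9)
d(9)*(67 + 34) = ((2/9)*9*√42)*(67 + 34) = (2*√42)*101 = 202*√42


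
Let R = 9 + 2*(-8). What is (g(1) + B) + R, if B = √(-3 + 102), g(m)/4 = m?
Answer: -3 + 3*√11 ≈ 6.9499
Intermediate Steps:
R = -7 (R = 9 - 16 = -7)
g(m) = 4*m
B = 3*√11 (B = √99 = 3*√11 ≈ 9.9499)
(g(1) + B) + R = (4*1 + 3*√11) - 7 = (4 + 3*√11) - 7 = -3 + 3*√11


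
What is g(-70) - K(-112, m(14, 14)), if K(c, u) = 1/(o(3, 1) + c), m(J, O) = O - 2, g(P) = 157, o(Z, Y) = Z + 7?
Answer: 16015/102 ≈ 157.01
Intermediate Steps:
o(Z, Y) = 7 + Z
m(J, O) = -2 + O
K(c, u) = 1/(10 + c) (K(c, u) = 1/((7 + 3) + c) = 1/(10 + c))
g(-70) - K(-112, m(14, 14)) = 157 - 1/(10 - 112) = 157 - 1/(-102) = 157 - 1*(-1/102) = 157 + 1/102 = 16015/102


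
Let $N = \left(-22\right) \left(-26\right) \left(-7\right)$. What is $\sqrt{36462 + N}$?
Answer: $\sqrt{32458} \approx 180.16$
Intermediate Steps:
$N = -4004$ ($N = 572 \left(-7\right) = -4004$)
$\sqrt{36462 + N} = \sqrt{36462 - 4004} = \sqrt{32458}$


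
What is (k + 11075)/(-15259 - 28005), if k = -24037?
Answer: 6481/21632 ≈ 0.29960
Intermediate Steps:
(k + 11075)/(-15259 - 28005) = (-24037 + 11075)/(-15259 - 28005) = -12962/(-43264) = -12962*(-1/43264) = 6481/21632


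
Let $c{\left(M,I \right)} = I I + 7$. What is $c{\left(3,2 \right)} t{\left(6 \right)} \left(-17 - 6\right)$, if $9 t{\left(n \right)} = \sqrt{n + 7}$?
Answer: $- \frac{253 \sqrt{13}}{9} \approx -101.36$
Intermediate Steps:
$t{\left(n \right)} = \frac{\sqrt{7 + n}}{9}$ ($t{\left(n \right)} = \frac{\sqrt{n + 7}}{9} = \frac{\sqrt{7 + n}}{9}$)
$c{\left(M,I \right)} = 7 + I^{2}$ ($c{\left(M,I \right)} = I^{2} + 7 = 7 + I^{2}$)
$c{\left(3,2 \right)} t{\left(6 \right)} \left(-17 - 6\right) = \left(7 + 2^{2}\right) \frac{\sqrt{7 + 6}}{9} \left(-17 - 6\right) = \left(7 + 4\right) \frac{\sqrt{13}}{9} \left(-23\right) = 11 \frac{\sqrt{13}}{9} \left(-23\right) = \frac{11 \sqrt{13}}{9} \left(-23\right) = - \frac{253 \sqrt{13}}{9}$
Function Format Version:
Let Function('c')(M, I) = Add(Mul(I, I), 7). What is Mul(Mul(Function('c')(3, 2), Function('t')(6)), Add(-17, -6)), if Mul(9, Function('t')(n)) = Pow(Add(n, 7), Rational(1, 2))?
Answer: Mul(Rational(-253, 9), Pow(13, Rational(1, 2))) ≈ -101.36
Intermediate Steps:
Function('t')(n) = Mul(Rational(1, 9), Pow(Add(7, n), Rational(1, 2))) (Function('t')(n) = Mul(Rational(1, 9), Pow(Add(n, 7), Rational(1, 2))) = Mul(Rational(1, 9), Pow(Add(7, n), Rational(1, 2))))
Function('c')(M, I) = Add(7, Pow(I, 2)) (Function('c')(M, I) = Add(Pow(I, 2), 7) = Add(7, Pow(I, 2)))
Mul(Mul(Function('c')(3, 2), Function('t')(6)), Add(-17, -6)) = Mul(Mul(Add(7, Pow(2, 2)), Mul(Rational(1, 9), Pow(Add(7, 6), Rational(1, 2)))), Add(-17, -6)) = Mul(Mul(Add(7, 4), Mul(Rational(1, 9), Pow(13, Rational(1, 2)))), -23) = Mul(Mul(11, Mul(Rational(1, 9), Pow(13, Rational(1, 2)))), -23) = Mul(Mul(Rational(11, 9), Pow(13, Rational(1, 2))), -23) = Mul(Rational(-253, 9), Pow(13, Rational(1, 2)))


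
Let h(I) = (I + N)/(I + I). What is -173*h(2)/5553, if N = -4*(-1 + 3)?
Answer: 173/3702 ≈ 0.046731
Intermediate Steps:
N = -8 (N = -4*2 = -8)
h(I) = (-8 + I)/(2*I) (h(I) = (I - 8)/(I + I) = (-8 + I)/((2*I)) = (-8 + I)*(1/(2*I)) = (-8 + I)/(2*I))
-173*h(2)/5553 = -173*(-8 + 2)/(2*2)/5553 = -173*(-6)/(2*2)*(1/5553) = -173*(-3/2)*(1/5553) = (519/2)*(1/5553) = 173/3702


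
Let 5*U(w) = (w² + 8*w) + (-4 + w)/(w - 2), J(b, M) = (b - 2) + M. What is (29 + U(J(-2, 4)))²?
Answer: 21609/25 ≈ 864.36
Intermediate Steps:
J(b, M) = -2 + M + b (J(b, M) = (-2 + b) + M = -2 + M + b)
U(w) = w²/5 + 8*w/5 + (-4 + w)/(5*(-2 + w)) (U(w) = ((w² + 8*w) + (-4 + w)/(w - 2))/5 = ((w² + 8*w) + (-4 + w)/(-2 + w))/5 = (w² + 8*w + (-4 + w)/(-2 + w))/5 = w²/5 + 8*w/5 + (-4 + w)/(5*(-2 + w)))
(29 + U(J(-2, 4)))² = (29 + (-4 + (-2 + 4 - 2)³ - 15*(-2 + 4 - 2) + 6*(-2 + 4 - 2)²)/(5*(-2 + (-2 + 4 - 2))))² = (29 + (-4 + 0³ - 15*0 + 6*0²)/(5*(-2 + 0)))² = (29 + (⅕)*(-4 + 0 + 0 + 6*0)/(-2))² = (29 + (⅕)*(-½)*(-4 + 0 + 0 + 0))² = (29 + (⅕)*(-½)*(-4))² = (29 + ⅖)² = (147/5)² = 21609/25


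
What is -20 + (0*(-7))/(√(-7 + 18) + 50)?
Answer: -20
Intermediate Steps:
-20 + (0*(-7))/(√(-7 + 18) + 50) = -20 + 0/(√11 + 50) = -20 + 0/(50 + √11) = -20 + 0 = -20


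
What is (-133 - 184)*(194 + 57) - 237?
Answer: -79804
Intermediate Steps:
(-133 - 184)*(194 + 57) - 237 = -317*251 - 237 = -79567 - 237 = -79804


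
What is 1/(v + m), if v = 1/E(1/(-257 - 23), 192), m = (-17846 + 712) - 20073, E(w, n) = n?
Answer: -192/7143743 ≈ -2.6877e-5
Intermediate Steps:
m = -37207 (m = -17134 - 20073 = -37207)
v = 1/192 ≈ 0.0052083
1/(v + m) = 1/(1/192 - 37207) = 1/(-7143743/192) = -192/7143743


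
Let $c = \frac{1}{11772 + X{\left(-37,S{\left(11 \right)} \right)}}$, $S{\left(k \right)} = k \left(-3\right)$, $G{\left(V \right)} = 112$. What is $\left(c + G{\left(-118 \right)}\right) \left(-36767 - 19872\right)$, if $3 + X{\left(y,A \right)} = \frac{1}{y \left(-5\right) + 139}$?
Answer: $- \frac{24189039075212}{3813157} \approx -6.3436 \cdot 10^{6}$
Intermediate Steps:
$S{\left(k \right)} = - 3 k$
$X{\left(y,A \right)} = -3 + \frac{1}{139 - 5 y}$ ($X{\left(y,A \right)} = -3 + \frac{1}{y \left(-5\right) + 139} = -3 + \frac{1}{- 5 y + 139} = -3 + \frac{1}{139 - 5 y}$)
$c = \frac{324}{3813157}$ ($c = \frac{1}{11772 + \frac{416 - -555}{-139 + 5 \left(-37\right)}} = \frac{1}{11772 + \frac{416 + 555}{-139 - 185}} = \frac{1}{11772 + \frac{1}{-324} \cdot 971} = \frac{1}{11772 - \frac{971}{324}} = \frac{1}{\frac{3813157}{324}} = \frac{324}{3813157} \approx 8.4969 \cdot 10^{-5}$)
$\left(c + G{\left(-118 \right)}\right) \left(-36767 - 19872\right) = \left(\frac{324}{3813157} + 112\right) \left(-36767 - 19872\right) = \frac{427073908}{3813157} \left(-56639\right) = - \frac{24189039075212}{3813157}$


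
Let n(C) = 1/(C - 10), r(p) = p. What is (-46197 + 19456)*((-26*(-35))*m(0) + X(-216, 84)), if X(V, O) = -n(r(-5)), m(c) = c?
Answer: -26741/15 ≈ -1782.7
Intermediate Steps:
n(C) = 1/(-10 + C)
X(V, O) = 1/15 (X(V, O) = -1/(-10 - 5) = -1/(-15) = -1*(-1/15) = 1/15)
(-46197 + 19456)*((-26*(-35))*m(0) + X(-216, 84)) = (-46197 + 19456)*(-26*(-35)*0 + 1/15) = -26741*(910*0 + 1/15) = -26741*(0 + 1/15) = -26741*1/15 = -26741/15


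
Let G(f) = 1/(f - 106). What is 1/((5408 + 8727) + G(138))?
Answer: 32/452321 ≈ 7.0746e-5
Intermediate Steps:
G(f) = 1/(-106 + f)
1/((5408 + 8727) + G(138)) = 1/((5408 + 8727) + 1/(-106 + 138)) = 1/(14135 + 1/32) = 1/(452321/32) = 32/452321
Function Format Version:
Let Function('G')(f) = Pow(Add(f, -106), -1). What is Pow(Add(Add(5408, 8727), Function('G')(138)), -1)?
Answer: Rational(32, 452321) ≈ 7.0746e-5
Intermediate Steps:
Function('G')(f) = Pow(Add(-106, f), -1)
Pow(Add(Add(5408, 8727), Function('G')(138)), -1) = Pow(Add(Add(5408, 8727), Pow(Add(-106, 138), -1)), -1) = Pow(Add(14135, Pow(32, -1)), -1) = Pow(Add(14135, Rational(1, 32)), -1) = Pow(Rational(452321, 32), -1) = Rational(32, 452321)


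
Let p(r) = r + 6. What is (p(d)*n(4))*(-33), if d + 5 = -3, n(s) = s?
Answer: 264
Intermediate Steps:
d = -8 (d = -5 - 3 = -8)
p(r) = 6 + r
(p(d)*n(4))*(-33) = ((6 - 8)*4)*(-33) = -2*4*(-33) = -8*(-33) = 264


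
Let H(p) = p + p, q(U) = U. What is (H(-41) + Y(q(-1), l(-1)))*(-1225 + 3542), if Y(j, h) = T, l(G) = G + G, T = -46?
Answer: -296576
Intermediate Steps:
H(p) = 2*p
l(G) = 2*G
Y(j, h) = -46
(H(-41) + Y(q(-1), l(-1)))*(-1225 + 3542) = (2*(-41) - 46)*(-1225 + 3542) = (-82 - 46)*2317 = -128*2317 = -296576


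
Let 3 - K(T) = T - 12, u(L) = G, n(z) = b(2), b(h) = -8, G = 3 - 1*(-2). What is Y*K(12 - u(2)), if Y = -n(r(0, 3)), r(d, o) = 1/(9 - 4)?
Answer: 64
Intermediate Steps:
r(d, o) = 1/5
G = 5 (G = 3 + 2 = 5)
n(z) = -8
u(L) = 5
K(T) = 15 - T (K(T) = 3 - (T - 12) = 3 - (-12 + T) = 3 + (12 - T) = 15 - T)
Y = 8 (Y = -1*(-8) = 8)
Y*K(12 - u(2)) = 8*(15 - (12 - 1*5)) = 8*(15 - (12 - 5)) = 8*(15 - 1*7) = 8*(15 - 7) = 8*8 = 64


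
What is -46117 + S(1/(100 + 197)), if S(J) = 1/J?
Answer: -45820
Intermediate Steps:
-46117 + S(1/(100 + 197)) = -46117 + 1/(1/(100 + 197)) = -46117 + 1/(1/297) = -46117 + 297 = -45820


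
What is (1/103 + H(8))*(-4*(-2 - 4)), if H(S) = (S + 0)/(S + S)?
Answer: 1260/103 ≈ 12.233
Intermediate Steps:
H(S) = ½ (H(S) = S/((2*S)) = S*(1/(2*S)) = ½)
(1/103 + H(8))*(-4*(-2 - 4)) = (1/103 + ½)*(-4*(-2 - 4)) = (1/103 + ½)*(-4*(-6)) = (105/206)*24 = 1260/103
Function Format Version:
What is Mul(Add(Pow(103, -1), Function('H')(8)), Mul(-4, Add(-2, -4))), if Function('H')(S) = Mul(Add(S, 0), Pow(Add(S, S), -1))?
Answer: Rational(1260, 103) ≈ 12.233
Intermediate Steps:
Function('H')(S) = Rational(1, 2) (Function('H')(S) = Mul(S, Pow(Mul(2, S), -1)) = Mul(S, Mul(Rational(1, 2), Pow(S, -1))) = Rational(1, 2))
Mul(Add(Pow(103, -1), Function('H')(8)), Mul(-4, Add(-2, -4))) = Mul(Add(Pow(103, -1), Rational(1, 2)), Mul(-4, Add(-2, -4))) = Mul(Add(Rational(1, 103), Rational(1, 2)), Mul(-4, -6)) = Mul(Rational(105, 206), 24) = Rational(1260, 103)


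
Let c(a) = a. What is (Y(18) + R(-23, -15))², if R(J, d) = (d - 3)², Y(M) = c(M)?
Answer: 116964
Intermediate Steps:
Y(M) = M
R(J, d) = (-3 + d)²
(Y(18) + R(-23, -15))² = (18 + (-3 - 15)²)² = (18 + (-18)²)² = (18 + 324)² = 342² = 116964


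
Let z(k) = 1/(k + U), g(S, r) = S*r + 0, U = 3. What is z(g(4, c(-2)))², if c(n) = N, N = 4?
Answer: 1/361 ≈ 0.0027701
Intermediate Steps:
c(n) = 4
g(S, r) = S*r
z(k) = 1/(3 + k) (z(k) = 1/(k + 3) = 1/(3 + k))
z(g(4, c(-2)))² = (1/(3 + 4*4))² = (1/(3 + 16))² = (1/19)² = 1/361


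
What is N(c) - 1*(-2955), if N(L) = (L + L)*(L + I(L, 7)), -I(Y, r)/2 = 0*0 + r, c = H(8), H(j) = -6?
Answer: 3195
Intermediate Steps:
c = -6
I(Y, r) = -2*r (I(Y, r) = -2*(0*0 + r) = -2*(0 + r) = -2*r)
N(L) = 2*L*(-14 + L) (N(L) = (L + L)*(L - 2*7) = (2*L)*(L - 14) = (2*L)*(-14 + L) = 2*L*(-14 + L))
N(c) - 1*(-2955) = 2*(-6)*(-14 - 6) - 1*(-2955) = 2*(-6)*(-20) + 2955 = 240 + 2955 = 3195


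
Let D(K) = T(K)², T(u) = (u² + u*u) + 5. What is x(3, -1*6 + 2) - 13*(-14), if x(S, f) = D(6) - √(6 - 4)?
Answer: 6111 - √2 ≈ 6109.6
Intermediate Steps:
T(u) = 5 + 2*u² (T(u) = (u² + u²) + 5 = 2*u² + 5 = 5 + 2*u²)
D(K) = (5 + 2*K²)²
x(S, f) = 5929 - √2 (x(S, f) = (5 + 2*6²)² - √(6 - 4) = (5 + 2*36)² - √2 = (5 + 72)² - √2 = 77² - √2 = 5929 - √2)
x(3, -1*6 + 2) - 13*(-14) = (5929 - √2) - 13*(-14) = (5929 - √2) + 182 = 6111 - √2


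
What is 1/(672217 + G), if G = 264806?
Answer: 1/937023 ≈ 1.0672e-6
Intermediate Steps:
1/(672217 + G) = 1/(672217 + 264806) = 1/937023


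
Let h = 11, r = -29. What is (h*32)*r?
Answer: -10208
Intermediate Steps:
(h*32)*r = (11*32)*(-29) = 352*(-29) = -10208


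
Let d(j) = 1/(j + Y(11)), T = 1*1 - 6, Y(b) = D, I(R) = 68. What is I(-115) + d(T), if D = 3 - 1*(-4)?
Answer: 137/2 ≈ 68.500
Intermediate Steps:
D = 7 (D = 3 + 4 = 7)
Y(b) = 7
T = -5 (T = 1 - 6 = -5)
d(j) = 1/(7 + j) (d(j) = 1/(j + 7) = 1/(7 + j))
I(-115) + d(T) = 68 + 1/(7 - 5) = 68 + 1/2 = 68 + ½ = 137/2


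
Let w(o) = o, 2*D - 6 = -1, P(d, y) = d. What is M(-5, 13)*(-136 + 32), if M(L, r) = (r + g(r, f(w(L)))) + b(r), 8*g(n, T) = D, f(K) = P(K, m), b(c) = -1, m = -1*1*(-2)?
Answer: -2561/2 ≈ -1280.5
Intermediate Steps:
m = 2 (m = -1*(-2) = 2)
D = 5/2 (D = 3 + (1/2)*(-1) = 3 - 1/2 = 5/2 ≈ 2.5000)
f(K) = K
g(n, T) = 5/16 (g(n, T) = (1/8)*(5/2) = 5/16)
M(L, r) = -11/16 + r (M(L, r) = (r + 5/16) - 1 = (5/16 + r) - 1 = -11/16 + r)
M(-5, 13)*(-136 + 32) = (-11/16 + 13)*(-136 + 32) = (197/16)*(-104) = -2561/2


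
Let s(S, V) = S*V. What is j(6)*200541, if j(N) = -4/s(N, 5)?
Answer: -133694/5 ≈ -26739.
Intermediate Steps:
j(N) = -4/(5*N) (j(N) = -4*1/(5*N) = -4/(5*N))
j(6)*200541 = -⅘/6*200541 = -⅘*⅙*200541 = -2/15*200541 = -133694/5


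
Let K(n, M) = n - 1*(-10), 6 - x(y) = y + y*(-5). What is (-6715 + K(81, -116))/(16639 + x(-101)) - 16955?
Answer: -275372779/16241 ≈ -16955.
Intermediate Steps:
x(y) = 6 + 4*y (x(y) = 6 - (y + y*(-5)) = 6 - (y - 5*y) = 6 - (-4)*y = 6 + 4*y)
K(n, M) = 10 + n (K(n, M) = n + 10 = 10 + n)
(-6715 + K(81, -116))/(16639 + x(-101)) - 16955 = (-6715 + (10 + 81))/(16639 + (6 + 4*(-101))) - 16955 = (-6715 + 91)/(16639 + (6 - 404)) - 16955 = -6624/(16639 - 398) - 16955 = -6624/16241 - 16955 = -275372779/16241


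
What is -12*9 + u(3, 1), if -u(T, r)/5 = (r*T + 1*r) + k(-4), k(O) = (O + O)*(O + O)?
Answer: -448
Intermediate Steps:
k(O) = 4*O² (k(O) = (2*O)*(2*O) = 4*O²)
u(T, r) = -320 - 5*r - 5*T*r (u(T, r) = -5*((r*T + 1*r) + 4*(-4)²) = -5*((T*r + r) + 4*16) = -5*((r + T*r) + 64) = -5*(64 + r + T*r) = -320 - 5*r - 5*T*r)
-12*9 + u(3, 1) = -12*9 + (-320 - 5*1 - 5*3*1) = -108 + (-320 - 5 - 15) = -108 - 340 = -448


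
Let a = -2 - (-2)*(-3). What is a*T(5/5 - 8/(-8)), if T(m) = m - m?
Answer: 0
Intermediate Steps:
T(m) = 0
a = -8 (a = -2 - 1*6 = -2 - 6 = -8)
a*T(5/5 - 8/(-8)) = -8*0 = 0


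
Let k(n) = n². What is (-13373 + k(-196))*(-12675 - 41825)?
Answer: -1364843500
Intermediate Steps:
(-13373 + k(-196))*(-12675 - 41825) = (-13373 + (-196)²)*(-12675 - 41825) = (-13373 + 38416)*(-54500) = 25043*(-54500) = -1364843500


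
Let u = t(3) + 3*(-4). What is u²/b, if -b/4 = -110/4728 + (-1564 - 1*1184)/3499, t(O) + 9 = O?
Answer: 670002516/6688717 ≈ 100.17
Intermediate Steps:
t(O) = -9 + O
u = -18 (u = (-9 + 3) + 3*(-4) = -6 - 12 = -18)
b = 6688717/2067909 (b = -4*(-110/4728 + (-1564 - 1*1184)/3499) = -4*(-110*1/4728 + (-1564 - 1184)*(1/3499)) = -4*(-55/2364 - 2748*1/3499) = -4*(-55/2364 - 2748/3499) = -4*(-6688717/8271636) = 6688717/2067909 ≈ 3.2345)
u²/b = (-18)²/(6688717/2067909) = 324*(2067909/6688717) = 670002516/6688717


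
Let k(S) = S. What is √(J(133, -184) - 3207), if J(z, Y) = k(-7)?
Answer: I*√3214 ≈ 56.692*I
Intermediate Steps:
J(z, Y) = -7
√(J(133, -184) - 3207) = √(-7 - 3207) = √(-3214) = I*√3214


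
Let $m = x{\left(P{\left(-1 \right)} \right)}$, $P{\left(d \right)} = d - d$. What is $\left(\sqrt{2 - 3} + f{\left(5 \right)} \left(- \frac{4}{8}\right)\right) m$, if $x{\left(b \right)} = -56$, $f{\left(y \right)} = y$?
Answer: $140 - 56 i \approx 140.0 - 56.0 i$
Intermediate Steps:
$P{\left(d \right)} = 0$
$m = -56$
$\left(\sqrt{2 - 3} + f{\left(5 \right)} \left(- \frac{4}{8}\right)\right) m = \left(\sqrt{2 - 3} + 5 \left(- \frac{4}{8}\right)\right) \left(-56\right) = \left(\sqrt{-1} + 5 \left(\left(-4\right) \frac{1}{8}\right)\right) \left(-56\right) = \left(i + 5 \left(- \frac{1}{2}\right)\right) \left(-56\right) = \left(i - \frac{5}{2}\right) \left(-56\right) = \left(- \frac{5}{2} + i\right) \left(-56\right) = 140 - 56 i$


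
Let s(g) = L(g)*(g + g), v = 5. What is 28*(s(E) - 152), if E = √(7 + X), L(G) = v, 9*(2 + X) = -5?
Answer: -4256 + 560*√10/3 ≈ -3665.7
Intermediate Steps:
X = -23/9 (X = -2 + (⅑)*(-5) = -2 - 5/9 = -23/9 ≈ -2.5556)
L(G) = 5
E = 2*√10/3 (E = √(7 - 23/9) = √(40/9) = 2*√10/3 ≈ 2.1082)
s(g) = 10*g (s(g) = 5*(g + g) = 5*(2*g) = 10*g)
28*(s(E) - 152) = 28*(10*(2*√10/3) - 152) = 28*(20*√10/3 - 152) = 28*(-152 + 20*√10/3) = -4256 + 560*√10/3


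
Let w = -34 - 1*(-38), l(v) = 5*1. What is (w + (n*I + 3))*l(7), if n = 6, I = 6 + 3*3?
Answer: 485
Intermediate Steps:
l(v) = 5
I = 15 (I = 6 + 9 = 15)
w = 4 (w = -34 + 38 = 4)
(w + (n*I + 3))*l(7) = (4 + (6*15 + 3))*5 = (4 + (90 + 3))*5 = (4 + 93)*5 = 97*5 = 485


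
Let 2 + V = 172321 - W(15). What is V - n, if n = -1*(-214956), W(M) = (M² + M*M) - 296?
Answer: -42791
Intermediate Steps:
W(M) = -296 + 2*M² (W(M) = (M² + M²) - 296 = 2*M² - 296 = -296 + 2*M²)
V = 172165 (V = -2 + (172321 - (-296 + 2*15²)) = -2 + (172321 - (-296 + 2*225)) = -2 + (172321 - (-296 + 450)) = -2 + (172321 - 1*154) = -2 + (172321 - 154) = -2 + 172167 = 172165)
n = 214956
V - n = 172165 - 1*214956 = 172165 - 214956 = -42791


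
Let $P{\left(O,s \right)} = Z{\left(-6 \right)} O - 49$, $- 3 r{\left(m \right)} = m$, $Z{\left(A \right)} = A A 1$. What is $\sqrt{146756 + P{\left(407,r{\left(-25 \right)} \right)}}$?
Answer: $\sqrt{161359} \approx 401.7$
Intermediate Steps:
$Z{\left(A \right)} = A^{2}$ ($Z{\left(A \right)} = A^{2} \cdot 1 = A^{2}$)
$r{\left(m \right)} = - \frac{m}{3}$
$P{\left(O,s \right)} = -49 + 36 O$ ($P{\left(O,s \right)} = \left(-6\right)^{2} O - 49 = 36 O - 49 = -49 + 36 O$)
$\sqrt{146756 + P{\left(407,r{\left(-25 \right)} \right)}} = \sqrt{146756 + \left(-49 + 36 \cdot 407\right)} = \sqrt{146756 + \left(-49 + 14652\right)} = \sqrt{146756 + 14603} = \sqrt{161359}$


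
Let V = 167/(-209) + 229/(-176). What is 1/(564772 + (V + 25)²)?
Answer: 11182336/6321334304321 ≈ 1.7690e-6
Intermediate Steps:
V = -7023/3344 (V = 167*(-1/209) + 229*(-1/176) = -167/209 - 229/176 = -7023/3344 ≈ -2.1002)
1/(564772 + (V + 25)²) = 1/(564772 + (-7023/3344 + 25)²) = 1/(564772 + (76577/3344)²) = 1/(564772 + 5864036929/11182336) = 1/(6321334304321/11182336) = 11182336/6321334304321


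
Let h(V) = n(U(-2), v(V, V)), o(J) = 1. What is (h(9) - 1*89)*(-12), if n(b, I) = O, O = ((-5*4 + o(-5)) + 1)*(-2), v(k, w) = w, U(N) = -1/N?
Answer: 636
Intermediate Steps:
O = 36 (O = ((-5*4 + 1) + 1)*(-2) = ((-20 + 1) + 1)*(-2) = (-19 + 1)*(-2) = -18*(-2) = 36)
n(b, I) = 36
h(V) = 36
(h(9) - 1*89)*(-12) = (36 - 1*89)*(-12) = (36 - 89)*(-12) = -53*(-12) = 636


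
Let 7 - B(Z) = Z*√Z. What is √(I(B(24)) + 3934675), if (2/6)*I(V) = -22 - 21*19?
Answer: 2*√983353 ≈ 1983.3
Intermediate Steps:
B(Z) = 7 - Z^(3/2) (B(Z) = 7 - Z*√Z = 7 - Z^(3/2))
I(V) = -1263 (I(V) = 3*(-22 - 21*19) = 3*(-22 - 399) = 3*(-421) = -1263)
√(I(B(24)) + 3934675) = √(-1263 + 3934675) = √3933412 = 2*√983353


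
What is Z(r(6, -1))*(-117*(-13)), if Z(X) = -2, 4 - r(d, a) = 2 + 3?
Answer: -3042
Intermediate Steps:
r(d, a) = -1 (r(d, a) = 4 - (2 + 3) = 4 - 1*5 = 4 - 5 = -1)
Z(r(6, -1))*(-117*(-13)) = -(-234)*(-13) = -2*1521 = -3042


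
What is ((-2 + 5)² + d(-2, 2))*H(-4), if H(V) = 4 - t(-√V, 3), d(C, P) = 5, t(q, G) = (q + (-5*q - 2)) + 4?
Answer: 28 - 112*I ≈ 28.0 - 112.0*I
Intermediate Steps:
t(q, G) = 2 - 4*q (t(q, G) = (q + (-2 - 5*q)) + 4 = (-2 - 4*q) + 4 = 2 - 4*q)
H(V) = 2 - 4*√V (H(V) = 4 - (2 - (-4)*√V) = 4 - (2 + 4*√V) = 4 + (-2 - 4*√V) = 2 - 4*√V)
((-2 + 5)² + d(-2, 2))*H(-4) = ((-2 + 5)² + 5)*(2 - 8*I) = (3² + 5)*(2 - 8*I) = (9 + 5)*(2 - 8*I) = 14*(2 - 8*I) = 28 - 112*I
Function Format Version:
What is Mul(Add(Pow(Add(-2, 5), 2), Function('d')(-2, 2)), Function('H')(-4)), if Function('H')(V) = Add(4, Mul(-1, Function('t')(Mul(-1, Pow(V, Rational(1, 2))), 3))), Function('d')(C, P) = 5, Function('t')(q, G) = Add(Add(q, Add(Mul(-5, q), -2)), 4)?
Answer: Add(28, Mul(-112, I)) ≈ Add(28.000, Mul(-112.00, I))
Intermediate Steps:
Function('t')(q, G) = Add(2, Mul(-4, q)) (Function('t')(q, G) = Add(Add(q, Add(-2, Mul(-5, q))), 4) = Add(Add(-2, Mul(-4, q)), 4) = Add(2, Mul(-4, q)))
Function('H')(V) = Add(2, Mul(-4, Pow(V, Rational(1, 2)))) (Function('H')(V) = Add(4, Mul(-1, Add(2, Mul(-4, Mul(-1, Pow(V, Rational(1, 2))))))) = Add(4, Mul(-1, Add(2, Mul(4, Pow(V, Rational(1, 2)))))) = Add(4, Add(-2, Mul(-4, Pow(V, Rational(1, 2))))) = Add(2, Mul(-4, Pow(V, Rational(1, 2)))))
Mul(Add(Pow(Add(-2, 5), 2), Function('d')(-2, 2)), Function('H')(-4)) = Mul(Add(Pow(Add(-2, 5), 2), 5), Add(2, Mul(-4, Pow(-4, Rational(1, 2))))) = Mul(Add(Pow(3, 2), 5), Add(2, Mul(-4, Mul(2, I)))) = Mul(Add(9, 5), Add(2, Mul(-8, I))) = Mul(14, Add(2, Mul(-8, I))) = Add(28, Mul(-112, I))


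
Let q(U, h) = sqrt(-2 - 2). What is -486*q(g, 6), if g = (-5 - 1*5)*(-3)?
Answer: -972*I ≈ -972.0*I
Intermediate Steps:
g = 30 (g = (-5 - 5)*(-3) = -10*(-3) = 30)
q(U, h) = 2*I (q(U, h) = sqrt(-4) = 2*I)
-486*q(g, 6) = -972*I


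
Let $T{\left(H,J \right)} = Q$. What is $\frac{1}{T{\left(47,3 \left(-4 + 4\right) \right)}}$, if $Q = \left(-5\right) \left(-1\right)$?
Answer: $\frac{1}{5} \approx 0.2$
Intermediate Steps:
$Q = 5$
$T{\left(H,J \right)} = 5$
$\frac{1}{T{\left(47,3 \left(-4 + 4\right) \right)}} = \frac{1}{5}$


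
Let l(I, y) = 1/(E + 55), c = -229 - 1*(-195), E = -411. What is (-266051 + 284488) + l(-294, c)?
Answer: 6563571/356 ≈ 18437.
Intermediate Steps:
c = -34 (c = -229 + 195 = -34)
l(I, y) = -1/356 (l(I, y) = 1/(-411 + 55) = 1/(-356) = -1/356)
(-266051 + 284488) + l(-294, c) = (-266051 + 284488) - 1/356 = 18437 - 1/356 = 6563571/356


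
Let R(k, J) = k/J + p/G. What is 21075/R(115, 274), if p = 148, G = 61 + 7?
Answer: 32722450/4031 ≈ 8117.7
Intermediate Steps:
G = 68
R(k, J) = 37/17 + k/J (R(k, J) = k/J + 148/68 = k/J + 148*(1/68) = k/J + 37/17 = 37/17 + k/J)
21075/R(115, 274) = 21075/(37/17 + 115/274) = 21075/(12093/4658) = 21075*(4658/12093) = 32722450/4031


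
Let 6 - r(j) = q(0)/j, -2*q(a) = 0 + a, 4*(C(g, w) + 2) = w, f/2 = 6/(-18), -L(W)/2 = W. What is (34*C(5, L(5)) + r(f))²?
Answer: 21609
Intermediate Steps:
L(W) = -2*W
f = -⅔ (f = 2*(6/(-18)) = 2*(6*(-1/18)) = 2*(-⅓) = -⅔ ≈ -0.66667)
C(g, w) = -2 + w/4
q(a) = -a/2 (q(a) = -(0 + a)/2 = -a/2)
r(j) = 6 (r(j) = 6 - (-½*0)/j = 6 - 0/j = 6 - 1*0 = 6 + 0 = 6)
(34*C(5, L(5)) + r(f))² = (34*(-2 + (-2*5)/4) + 6)² = (34*(-2 + (¼)*(-10)) + 6)² = (34*(-2 - 5/2) + 6)² = (34*(-9/2) + 6)² = (-153 + 6)² = (-147)² = 21609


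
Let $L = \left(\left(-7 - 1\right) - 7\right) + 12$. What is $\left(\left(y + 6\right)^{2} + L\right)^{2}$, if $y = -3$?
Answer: $36$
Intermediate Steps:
$L = -3$ ($L = \left(-8 - 7\right) + 12 = -15 + 12 = -3$)
$\left(\left(y + 6\right)^{2} + L\right)^{2} = \left(\left(-3 + 6\right)^{2} - 3\right)^{2} = \left(3^{2} - 3\right)^{2} = \left(9 - 3\right)^{2} = 6^{2} = 36$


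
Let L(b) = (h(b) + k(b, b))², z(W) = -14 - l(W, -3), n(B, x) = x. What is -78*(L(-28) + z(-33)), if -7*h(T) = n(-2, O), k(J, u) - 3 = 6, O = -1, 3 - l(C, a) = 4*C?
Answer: 249990/49 ≈ 5101.8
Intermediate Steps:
l(C, a) = 3 - 4*C
k(J, u) = 9 (k(J, u) = 3 + 6 = 9)
h(T) = ⅐ (h(T) = -⅐*(-1) = ⅐)
z(W) = -17 + 4*W (z(W) = -14 - (3 - 4*W) = -14 + (-3 + 4*W) = -17 + 4*W)
L(b) = 4096/49 (L(b) = (⅐ + 9)² = (64/7)² = 4096/49)
-78*(L(-28) + z(-33)) = -78*(4096/49 + (-17 + 4*(-33))) = -78*(4096/49 + (-17 - 132)) = -78*(4096/49 - 149) = -78*(-3205/49) = 249990/49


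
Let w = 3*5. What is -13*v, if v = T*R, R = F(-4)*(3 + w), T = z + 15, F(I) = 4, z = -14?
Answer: -936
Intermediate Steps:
w = 15
T = 1 (T = -14 + 15 = 1)
R = 72 (R = 4*(3 + 15) = 4*18 = 72)
v = 72 (v = 1*72 = 72)
-13*v = -13*72 = -936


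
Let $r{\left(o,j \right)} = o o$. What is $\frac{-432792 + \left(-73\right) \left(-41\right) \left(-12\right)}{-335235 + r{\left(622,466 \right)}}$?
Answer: $- \frac{468708}{51649} \approx -9.0749$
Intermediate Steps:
$r{\left(o,j \right)} = o^{2}$
$\frac{-432792 + \left(-73\right) \left(-41\right) \left(-12\right)}{-335235 + r{\left(622,466 \right)}} = \frac{-432792 + \left(-73\right) \left(-41\right) \left(-12\right)}{-335235 + 622^{2}} = \frac{-432792 + 2993 \left(-12\right)}{-335235 + 386884} = \frac{-432792 - 35916}{51649} = \left(-468708\right) \frac{1}{51649} = - \frac{468708}{51649}$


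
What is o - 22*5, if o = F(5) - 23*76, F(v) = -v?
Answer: -1863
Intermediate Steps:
o = -1753 (o = -1*5 - 23*76 = -5 - 1748 = -1753)
o - 22*5 = -1753 - 22*5 = -1753 - 110 = -1863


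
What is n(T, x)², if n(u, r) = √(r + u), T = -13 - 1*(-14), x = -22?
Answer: -21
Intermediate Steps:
T = 1 (T = -13 + 14 = 1)
n(T, x)² = (√(-22 + 1))² = (√(-21))² = (I*√21)² = -21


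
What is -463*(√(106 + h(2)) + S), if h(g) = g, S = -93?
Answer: 43059 - 2778*√3 ≈ 38247.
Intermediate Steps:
-463*(√(106 + h(2)) + S) = -463*(√(106 + 2) - 93) = -463*(√108 - 93) = -463*(6*√3 - 93) = -463*(-93 + 6*√3) = 43059 - 2778*√3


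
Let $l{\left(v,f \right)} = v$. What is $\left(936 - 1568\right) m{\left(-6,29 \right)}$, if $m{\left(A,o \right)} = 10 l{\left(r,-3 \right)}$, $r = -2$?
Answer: $12640$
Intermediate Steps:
$m{\left(A,o \right)} = -20$ ($m{\left(A,o \right)} = 10 \left(-2\right) = -20$)
$\left(936 - 1568\right) m{\left(-6,29 \right)} = \left(936 - 1568\right) \left(-20\right) = \left(-632\right) \left(-20\right) = 12640$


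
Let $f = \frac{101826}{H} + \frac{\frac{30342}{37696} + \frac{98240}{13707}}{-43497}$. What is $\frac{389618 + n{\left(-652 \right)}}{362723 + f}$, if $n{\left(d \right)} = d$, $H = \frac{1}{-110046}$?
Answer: $- \frac{4370978106903396672}{125917437586235644026433} \approx -3.4713 \cdot 10^{-5}$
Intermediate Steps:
$H = - \frac{1}{110046} \approx -9.0871 \cdot 10^{-6}$
$f = - \frac{125921513660473161754849}{11237429767392}$ ($f = \frac{101826}{- \frac{1}{110046}} + \frac{\frac{30342}{37696} + \frac{98240}{13707}}{-43497} = 101826 \left(-110046\right) + \left(30342 \cdot \frac{1}{37696} + 98240 \cdot \frac{1}{13707}\right) \left(- \frac{1}{43497}\right) = -11205543996 + \left(\frac{15171}{18848} + \frac{98240}{13707}\right) \left(- \frac{1}{43497}\right) = -11205543996 + \frac{2059576417}{258349536} \left(- \frac{1}{43497}\right) = -11205543996 - \frac{2059576417}{11237429767392} = - \frac{125921513660473161754849}{11237429767392} \approx -1.1206 \cdot 10^{10}$)
$\frac{389618 + n{\left(-652 \right)}}{362723 + f} = \frac{389618 - 652}{362723 - \frac{125921513660473161754849}{11237429767392}} = \frac{388966}{- \frac{125917437586235644026433}{11237429767392}} = 388966 \left(- \frac{11237429767392}{125917437586235644026433}\right) = - \frac{4370978106903396672}{125917437586235644026433}$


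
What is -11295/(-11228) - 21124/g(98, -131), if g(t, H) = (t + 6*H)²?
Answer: 319327513/332169152 ≈ 0.96134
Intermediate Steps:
-11295/(-11228) - 21124/g(98, -131) = -11295/(-11228) - 21124/(98 + 6*(-131))² = -11295*(-1/11228) - 21124/(98 - 786)² = 11295/11228 - 21124/((-688)²) = 11295/11228 - 21124/473344 = 11295/11228 - 21124*1/473344 = 11295/11228 - 5281/118336 = 319327513/332169152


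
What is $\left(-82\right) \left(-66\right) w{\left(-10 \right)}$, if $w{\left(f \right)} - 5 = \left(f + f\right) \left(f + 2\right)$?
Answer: $892980$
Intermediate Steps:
$w{\left(f \right)} = 5 + 2 f \left(2 + f\right)$ ($w{\left(f \right)} = 5 + \left(f + f\right) \left(f + 2\right) = 5 + 2 f \left(2 + f\right)$)
$\left(-82\right) \left(-66\right) w{\left(-10 \right)} = \left(-82\right) \left(-66\right) \left(5 + 2 \left(-10\right)^{2} + 4 \left(-10\right)\right) = 5412 \left(5 + 2 \cdot 100 - 40\right) = 5412 \left(5 + 200 - 40\right) = 5412 \cdot 165 = 892980$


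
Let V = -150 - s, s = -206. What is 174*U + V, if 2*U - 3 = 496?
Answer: 43469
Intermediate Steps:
U = 499/2 (U = 3/2 + (½)*496 = 3/2 + 248 = 499/2 ≈ 249.50)
V = 56 (V = -150 - 1*(-206) = -150 + 206 = 56)
174*U + V = 174*(499/2) + 56 = 43413 + 56 = 43469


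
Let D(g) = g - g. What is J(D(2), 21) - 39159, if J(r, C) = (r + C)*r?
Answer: -39159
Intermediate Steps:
D(g) = 0
J(r, C) = r*(C + r) (J(r, C) = (C + r)*r = r*(C + r))
J(D(2), 21) - 39159 = 0*(21 + 0) - 39159 = 0*21 - 39159 = 0 - 39159 = -39159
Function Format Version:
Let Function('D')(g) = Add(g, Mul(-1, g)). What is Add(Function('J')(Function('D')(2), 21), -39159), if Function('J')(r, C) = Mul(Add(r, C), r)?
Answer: -39159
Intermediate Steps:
Function('D')(g) = 0
Function('J')(r, C) = Mul(r, Add(C, r)) (Function('J')(r, C) = Mul(Add(C, r), r) = Mul(r, Add(C, r)))
Add(Function('J')(Function('D')(2), 21), -39159) = Add(Mul(0, Add(21, 0)), -39159) = Add(Mul(0, 21), -39159) = Add(0, -39159) = -39159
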